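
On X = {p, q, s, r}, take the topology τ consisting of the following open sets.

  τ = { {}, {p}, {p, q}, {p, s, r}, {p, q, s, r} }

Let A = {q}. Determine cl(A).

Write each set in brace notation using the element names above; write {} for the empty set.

cl via duality: int({p, s, r}) = {p, s, r}, so X∖{p, s, r} = {q}

{q}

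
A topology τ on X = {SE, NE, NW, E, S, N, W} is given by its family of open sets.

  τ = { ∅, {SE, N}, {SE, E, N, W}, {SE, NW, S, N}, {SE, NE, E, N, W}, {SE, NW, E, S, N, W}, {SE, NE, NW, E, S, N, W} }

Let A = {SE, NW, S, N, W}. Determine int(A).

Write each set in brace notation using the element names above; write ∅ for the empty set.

{SE, NW, S, N}

opens ⊆ A: ∅, {SE, N}, {SE, NW, S, N}; union → int = {SE, NW, S, N}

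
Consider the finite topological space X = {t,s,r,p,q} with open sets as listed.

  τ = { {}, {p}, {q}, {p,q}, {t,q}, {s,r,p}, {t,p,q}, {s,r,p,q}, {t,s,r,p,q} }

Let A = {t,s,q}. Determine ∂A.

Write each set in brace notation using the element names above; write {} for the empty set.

interior: largest open inside A is {t,q} (from {}, {q}, {t,q})
cl via duality: int({r,p}) = {p}, so X∖{p} = {t,s,r,q}
cl∖int = {s,r}

{s,r}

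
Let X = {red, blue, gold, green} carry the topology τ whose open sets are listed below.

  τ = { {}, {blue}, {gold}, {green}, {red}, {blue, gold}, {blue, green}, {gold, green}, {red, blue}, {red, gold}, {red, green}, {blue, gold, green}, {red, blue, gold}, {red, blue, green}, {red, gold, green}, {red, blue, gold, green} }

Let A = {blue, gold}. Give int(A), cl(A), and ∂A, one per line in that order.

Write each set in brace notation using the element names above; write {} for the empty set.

U open, U⊆A: {}, {gold}, {blue}, {blue, gold}. int(A) = ⋃ = {blue, gold}
X∖A={red, green}, int(X∖A)={red, green}, hence cl(A)={blue, gold}
∂A: remove int from cl → {}

int(A) = {blue, gold}
cl(A)  = {blue, gold}
∂A     = {}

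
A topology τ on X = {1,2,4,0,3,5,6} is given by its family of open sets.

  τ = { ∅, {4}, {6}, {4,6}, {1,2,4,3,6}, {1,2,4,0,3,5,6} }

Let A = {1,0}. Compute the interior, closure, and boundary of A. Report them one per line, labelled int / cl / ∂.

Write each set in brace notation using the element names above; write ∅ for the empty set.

int(A) = ∅
cl(A)  = {1,2,0,3,5}
∂A     = {1,2,0,3,5}

U open, U⊆A: ∅. int(A) = ⋃ = ∅
X∖A={2,4,3,5,6}, int(X∖A)={4,6}, hence cl(A)={1,2,0,3,5}
∂A: remove int from cl → {1,2,0,3,5}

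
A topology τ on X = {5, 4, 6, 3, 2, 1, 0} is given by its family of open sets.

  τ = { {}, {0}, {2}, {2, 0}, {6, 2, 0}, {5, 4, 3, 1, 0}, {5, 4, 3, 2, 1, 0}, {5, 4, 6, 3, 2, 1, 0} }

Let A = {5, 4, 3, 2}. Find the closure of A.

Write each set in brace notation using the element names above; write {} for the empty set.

cl via duality: int({6, 1, 0}) = {0}, so X∖{0} = {5, 4, 6, 3, 2, 1}

{5, 4, 6, 3, 2, 1}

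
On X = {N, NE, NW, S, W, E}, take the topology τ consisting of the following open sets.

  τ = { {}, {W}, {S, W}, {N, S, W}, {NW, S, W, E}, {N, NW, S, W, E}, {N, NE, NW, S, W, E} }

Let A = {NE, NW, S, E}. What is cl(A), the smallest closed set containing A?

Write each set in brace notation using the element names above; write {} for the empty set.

{N, NE, NW, S, E}

closure: X∖int(X∖A) = X∖{W} = {N, NE, NW, S, E}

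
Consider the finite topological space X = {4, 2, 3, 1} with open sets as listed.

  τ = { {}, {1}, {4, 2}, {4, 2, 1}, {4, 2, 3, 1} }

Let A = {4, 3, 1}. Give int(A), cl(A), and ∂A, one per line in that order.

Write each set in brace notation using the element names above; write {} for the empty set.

opens ⊆ A: {}, {1}; union → int = {1}
complement {2}; its interior {}; cl(A) = X∖{} = {4, 2, 3, 1}
boundary = {4, 2, 3, 1} ∖ {1} = {4, 2, 3}

int(A) = {1}
cl(A)  = {4, 2, 3, 1}
∂A     = {4, 2, 3}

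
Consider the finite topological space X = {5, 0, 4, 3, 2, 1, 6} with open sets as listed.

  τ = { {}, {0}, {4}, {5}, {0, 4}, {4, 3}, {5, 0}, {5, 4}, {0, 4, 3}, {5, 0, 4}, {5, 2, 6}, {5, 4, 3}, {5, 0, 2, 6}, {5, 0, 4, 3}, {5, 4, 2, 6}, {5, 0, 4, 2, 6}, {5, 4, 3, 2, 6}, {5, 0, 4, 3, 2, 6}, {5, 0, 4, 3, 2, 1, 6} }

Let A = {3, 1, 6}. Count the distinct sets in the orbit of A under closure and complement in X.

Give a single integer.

6

closure: X∖int(X∖A) = X∖{5, 0, 4} = {3, 2, 1, 6}
Let k=closure and c=complement:
  1. A     = {3, 1, 6}
  2. kA    = {3, 2, 1, 6}
  3. cA    = {5, 0, 4, 2}
  4. ckA   = {5, 0, 4}
  5. kcA   = {5, 0, 4, 3, 2, 1, 6}
  6. ckcA  = {}
— saturated at 6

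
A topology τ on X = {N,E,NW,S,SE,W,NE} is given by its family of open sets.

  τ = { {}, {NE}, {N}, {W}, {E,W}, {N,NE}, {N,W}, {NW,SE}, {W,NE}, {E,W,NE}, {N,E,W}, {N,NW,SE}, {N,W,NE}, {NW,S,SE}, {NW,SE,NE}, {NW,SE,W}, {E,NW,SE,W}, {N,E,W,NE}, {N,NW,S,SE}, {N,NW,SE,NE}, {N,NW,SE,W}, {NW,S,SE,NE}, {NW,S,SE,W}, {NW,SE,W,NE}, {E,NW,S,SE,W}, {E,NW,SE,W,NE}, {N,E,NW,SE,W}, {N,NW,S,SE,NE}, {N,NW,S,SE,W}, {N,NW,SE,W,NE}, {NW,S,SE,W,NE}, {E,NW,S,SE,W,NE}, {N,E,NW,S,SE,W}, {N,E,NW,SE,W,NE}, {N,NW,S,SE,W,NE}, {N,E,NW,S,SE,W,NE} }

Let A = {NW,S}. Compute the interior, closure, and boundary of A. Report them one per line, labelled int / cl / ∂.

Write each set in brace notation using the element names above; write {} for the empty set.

int(A) = {}
cl(A)  = {NW,S,SE}
∂A     = {NW,S,SE}

open subsets of A: {}; so int(A) = {}
closure: X∖int(X∖A) = X∖{N,E,W,NE} = {NW,S,SE}
∂A = {NW,S,SE} minus {} = {NW,S,SE}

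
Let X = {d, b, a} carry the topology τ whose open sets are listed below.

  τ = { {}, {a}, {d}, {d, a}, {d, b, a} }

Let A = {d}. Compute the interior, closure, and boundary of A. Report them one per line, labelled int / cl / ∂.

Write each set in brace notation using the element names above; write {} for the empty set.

int(A) = {d}
cl(A)  = {d, b}
∂A     = {b}

U open, U⊆A: {}, {d}. int(A) = ⋃ = {d}
X∖A={b, a}, int(X∖A)={a}, hence cl(A)={d, b}
∂A: remove int from cl → {b}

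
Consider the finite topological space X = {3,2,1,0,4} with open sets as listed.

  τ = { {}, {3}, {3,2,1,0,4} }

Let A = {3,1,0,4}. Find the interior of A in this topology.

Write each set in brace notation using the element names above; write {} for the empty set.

{3}

interior: largest open inside A is {3} (from {}, {3})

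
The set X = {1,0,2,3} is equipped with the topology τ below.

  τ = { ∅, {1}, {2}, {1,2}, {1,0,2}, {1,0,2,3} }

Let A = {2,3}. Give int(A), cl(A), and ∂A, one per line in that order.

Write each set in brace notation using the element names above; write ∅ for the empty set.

interior: largest open inside A is {2} (from ∅, {2})
cl via duality: int({1,0}) = {1}, so X∖{1} = {0,2,3}
cl∖int = {0,3}

int(A) = {2}
cl(A)  = {0,2,3}
∂A     = {0,3}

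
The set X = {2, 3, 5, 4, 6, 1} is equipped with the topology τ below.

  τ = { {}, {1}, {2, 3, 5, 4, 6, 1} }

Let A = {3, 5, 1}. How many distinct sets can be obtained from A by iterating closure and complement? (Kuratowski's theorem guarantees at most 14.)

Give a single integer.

6

X∖A={2, 4, 6}, int(X∖A)={}, hence cl(A)={2, 3, 5, 4, 6, 1}
Orbit (k=closure, c=complement):
  1. A     = {3, 5, 1}
  2. kA    = {2, 3, 5, 4, 6, 1}
  3. cA    = {2, 4, 6}
  4. ckA   = {}
  5. kcA   = {2, 3, 5, 4, 6}
  6. ckcA  = {1}
(closed under both — stop)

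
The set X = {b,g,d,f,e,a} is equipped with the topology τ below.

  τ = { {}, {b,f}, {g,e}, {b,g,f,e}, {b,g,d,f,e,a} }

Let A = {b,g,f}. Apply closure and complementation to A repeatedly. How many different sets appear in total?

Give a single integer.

complement {d,e,a}; its interior {}; cl(A) = X∖{} = {b,g,d,f,e,a}
With k = closure, c = complement:
  1. A     = {b,g,f}
  2. kA    = {b,g,d,f,e,a}
  3. cA    = {d,e,a}
  4. ckA   = {}
  5. kcA   = {g,d,e,a}
  6. ckcA  = {b,f}
  7. kckcA = {b,d,f,a}
  8. ckckcA = {g,e}
k, c of each give nothing new

8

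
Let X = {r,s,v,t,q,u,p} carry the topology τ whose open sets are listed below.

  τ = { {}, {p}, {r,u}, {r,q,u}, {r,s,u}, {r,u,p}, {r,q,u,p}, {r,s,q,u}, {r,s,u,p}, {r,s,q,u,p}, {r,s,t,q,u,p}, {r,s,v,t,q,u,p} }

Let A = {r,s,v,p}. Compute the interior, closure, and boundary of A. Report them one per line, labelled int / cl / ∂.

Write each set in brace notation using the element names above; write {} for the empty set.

int(A) = {p}
cl(A)  = {r,s,v,t,q,u,p}
∂A     = {r,s,v,t,q,u}

interior: largest open inside A is {p} (from {}, {p})
cl via duality: int({t,q,u}) = {}, so X∖{} = {r,s,v,t,q,u,p}
cl∖int = {r,s,v,t,q,u}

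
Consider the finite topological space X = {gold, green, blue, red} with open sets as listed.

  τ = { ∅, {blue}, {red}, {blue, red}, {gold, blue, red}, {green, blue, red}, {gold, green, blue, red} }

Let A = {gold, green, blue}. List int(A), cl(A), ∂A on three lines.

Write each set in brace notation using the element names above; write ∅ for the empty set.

interior: largest open inside A is {blue} (from ∅, {blue})
cl via duality: int({red}) = {red}, so X∖{red} = {gold, green, blue}
cl∖int = {gold, green}

int(A) = {blue}
cl(A)  = {gold, green, blue}
∂A     = {gold, green}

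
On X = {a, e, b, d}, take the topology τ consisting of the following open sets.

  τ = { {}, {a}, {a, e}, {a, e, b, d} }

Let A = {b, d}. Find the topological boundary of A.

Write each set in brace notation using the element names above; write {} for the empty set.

open subsets of A: {}; so int(A) = {}
closure: X∖int(X∖A) = X∖{a, e} = {b, d}
∂A = {b, d} minus {} = {b, d}

{b, d}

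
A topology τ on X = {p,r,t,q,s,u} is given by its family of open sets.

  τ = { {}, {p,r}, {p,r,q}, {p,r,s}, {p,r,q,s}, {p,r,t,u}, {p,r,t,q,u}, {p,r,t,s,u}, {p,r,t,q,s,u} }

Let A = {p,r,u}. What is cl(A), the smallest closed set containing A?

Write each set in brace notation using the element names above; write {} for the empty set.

{p,r,t,q,s,u}

closure: X∖int(X∖A) = X∖{} = {p,r,t,q,s,u}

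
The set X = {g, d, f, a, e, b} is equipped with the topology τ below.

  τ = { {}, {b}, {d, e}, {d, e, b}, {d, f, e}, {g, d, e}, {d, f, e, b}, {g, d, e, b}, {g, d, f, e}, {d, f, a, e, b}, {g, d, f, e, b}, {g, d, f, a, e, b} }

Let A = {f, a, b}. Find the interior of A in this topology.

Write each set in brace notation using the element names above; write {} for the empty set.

{b}

opens ⊆ A: {}, {b}; union → int = {b}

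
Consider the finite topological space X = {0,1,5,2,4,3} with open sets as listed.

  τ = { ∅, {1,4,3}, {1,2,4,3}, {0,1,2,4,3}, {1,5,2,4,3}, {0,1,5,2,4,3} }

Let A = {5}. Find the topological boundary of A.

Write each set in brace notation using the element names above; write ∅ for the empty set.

{5}

opens ⊆ A: ∅; union → int = ∅
complement {0,1,2,4,3}; its interior {0,1,2,4,3}; cl(A) = X∖{0,1,2,4,3} = {5}
boundary = {5} ∖ ∅ = {5}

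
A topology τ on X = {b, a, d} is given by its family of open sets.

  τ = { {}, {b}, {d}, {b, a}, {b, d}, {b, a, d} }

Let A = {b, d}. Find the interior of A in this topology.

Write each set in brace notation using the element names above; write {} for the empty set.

open subsets of A: {}, {d}, {b}, {b, d}; so int(A) = {b, d}

{b, d}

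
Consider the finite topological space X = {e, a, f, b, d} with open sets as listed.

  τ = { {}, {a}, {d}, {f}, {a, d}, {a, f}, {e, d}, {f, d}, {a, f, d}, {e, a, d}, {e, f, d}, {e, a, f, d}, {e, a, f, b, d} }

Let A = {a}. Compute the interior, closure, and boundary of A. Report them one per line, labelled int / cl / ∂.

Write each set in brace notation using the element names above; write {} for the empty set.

open subsets of A: {}, {a}; so int(A) = {a}
closure: X∖int(X∖A) = X∖{e, f, d} = {a, b}
∂A = {a, b} minus {a} = {b}

int(A) = {a}
cl(A)  = {a, b}
∂A     = {b}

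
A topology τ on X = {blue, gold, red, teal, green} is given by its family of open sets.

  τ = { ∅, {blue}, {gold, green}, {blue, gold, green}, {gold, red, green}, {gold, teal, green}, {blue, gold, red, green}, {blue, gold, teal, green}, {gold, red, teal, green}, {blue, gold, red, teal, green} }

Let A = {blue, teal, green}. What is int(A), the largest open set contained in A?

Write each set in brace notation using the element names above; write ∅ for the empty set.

{blue}

open subsets of A: ∅, {blue}; so int(A) = {blue}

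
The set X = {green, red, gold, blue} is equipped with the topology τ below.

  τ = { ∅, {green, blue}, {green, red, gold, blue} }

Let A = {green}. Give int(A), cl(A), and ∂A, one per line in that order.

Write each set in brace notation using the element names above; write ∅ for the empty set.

int(A) = ∅
cl(A)  = {green, red, gold, blue}
∂A     = {green, red, gold, blue}

U open, U⊆A: ∅. int(A) = ⋃ = ∅
X∖A={red, gold, blue}, int(X∖A)=∅, hence cl(A)={green, red, gold, blue}
∂A: remove int from cl → {green, red, gold, blue}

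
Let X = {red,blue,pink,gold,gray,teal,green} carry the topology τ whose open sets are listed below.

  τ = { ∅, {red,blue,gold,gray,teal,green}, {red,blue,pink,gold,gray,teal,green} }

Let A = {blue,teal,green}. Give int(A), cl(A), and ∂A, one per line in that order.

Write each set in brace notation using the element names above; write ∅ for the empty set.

open subsets of A: ∅; so int(A) = ∅
closure: X∖int(X∖A) = X∖∅ = {red,blue,pink,gold,gray,teal,green}
∂A = {red,blue,pink,gold,gray,teal,green} minus ∅ = {red,blue,pink,gold,gray,teal,green}

int(A) = ∅
cl(A)  = {red,blue,pink,gold,gray,teal,green}
∂A     = {red,blue,pink,gold,gray,teal,green}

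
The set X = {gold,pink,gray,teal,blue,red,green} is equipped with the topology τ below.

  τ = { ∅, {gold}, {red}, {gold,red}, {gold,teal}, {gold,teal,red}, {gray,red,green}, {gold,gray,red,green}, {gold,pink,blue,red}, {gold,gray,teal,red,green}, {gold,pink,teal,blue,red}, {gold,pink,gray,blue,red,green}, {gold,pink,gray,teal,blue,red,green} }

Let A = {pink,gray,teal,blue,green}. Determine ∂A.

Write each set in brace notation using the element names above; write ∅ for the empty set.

U open, U⊆A: ∅. int(A) = ⋃ = ∅
X∖A={gold,red}, int(X∖A)={gold,red}, hence cl(A)={pink,gray,teal,blue,green}
∂A: remove int from cl → {pink,gray,teal,blue,green}

{pink,gray,teal,blue,green}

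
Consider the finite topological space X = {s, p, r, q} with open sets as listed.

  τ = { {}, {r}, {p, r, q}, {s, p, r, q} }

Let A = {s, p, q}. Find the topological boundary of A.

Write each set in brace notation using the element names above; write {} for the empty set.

{s, p, q}

interior: largest open inside A is {} (from {})
cl via duality: int({r}) = {r}, so X∖{r} = {s, p, q}
cl∖int = {s, p, q}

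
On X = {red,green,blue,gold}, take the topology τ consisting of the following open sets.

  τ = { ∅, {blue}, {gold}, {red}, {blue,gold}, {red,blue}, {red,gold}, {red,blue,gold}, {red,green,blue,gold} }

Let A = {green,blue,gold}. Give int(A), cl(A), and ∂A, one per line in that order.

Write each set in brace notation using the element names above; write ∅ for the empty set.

open subsets of A: ∅, {gold}, {blue}, {blue,gold}; so int(A) = {blue,gold}
closure: X∖int(X∖A) = X∖{red} = {green,blue,gold}
∂A = {green,blue,gold} minus {blue,gold} = {green}

int(A) = {blue,gold}
cl(A)  = {green,blue,gold}
∂A     = {green}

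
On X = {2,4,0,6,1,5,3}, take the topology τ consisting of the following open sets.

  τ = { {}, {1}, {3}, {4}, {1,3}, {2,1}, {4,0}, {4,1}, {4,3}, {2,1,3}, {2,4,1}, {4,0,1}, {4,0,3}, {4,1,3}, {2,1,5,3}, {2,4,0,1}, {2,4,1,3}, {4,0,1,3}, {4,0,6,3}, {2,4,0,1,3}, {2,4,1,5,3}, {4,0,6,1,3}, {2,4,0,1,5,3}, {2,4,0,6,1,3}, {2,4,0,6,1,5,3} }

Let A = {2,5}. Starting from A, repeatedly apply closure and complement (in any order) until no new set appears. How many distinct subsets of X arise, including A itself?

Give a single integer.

cl via duality: int({4,0,6,1,3}) = {4,0,6,1,3}, so X∖{4,0,6,1,3} = {2,5}
Write k for closure, c for complement:
  1. A     = {2,5}
  2. cA    = {4,0,6,1,3}
  3. kcA   = {2,4,0,6,1,5,3}
  4. ckcA  = {}
applying k or c yields no new set

4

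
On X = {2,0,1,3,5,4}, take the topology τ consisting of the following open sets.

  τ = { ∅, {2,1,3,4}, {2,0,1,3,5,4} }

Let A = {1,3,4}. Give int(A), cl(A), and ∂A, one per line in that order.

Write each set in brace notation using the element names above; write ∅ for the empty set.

open subsets of A: ∅; so int(A) = ∅
closure: X∖int(X∖A) = X∖∅ = {2,0,1,3,5,4}
∂A = {2,0,1,3,5,4} minus ∅ = {2,0,1,3,5,4}

int(A) = ∅
cl(A)  = {2,0,1,3,5,4}
∂A     = {2,0,1,3,5,4}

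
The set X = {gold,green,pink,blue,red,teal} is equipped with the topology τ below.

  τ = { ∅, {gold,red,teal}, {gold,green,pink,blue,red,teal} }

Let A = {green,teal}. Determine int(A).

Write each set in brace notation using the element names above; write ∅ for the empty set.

opens ⊆ A: ∅; union → int = ∅

∅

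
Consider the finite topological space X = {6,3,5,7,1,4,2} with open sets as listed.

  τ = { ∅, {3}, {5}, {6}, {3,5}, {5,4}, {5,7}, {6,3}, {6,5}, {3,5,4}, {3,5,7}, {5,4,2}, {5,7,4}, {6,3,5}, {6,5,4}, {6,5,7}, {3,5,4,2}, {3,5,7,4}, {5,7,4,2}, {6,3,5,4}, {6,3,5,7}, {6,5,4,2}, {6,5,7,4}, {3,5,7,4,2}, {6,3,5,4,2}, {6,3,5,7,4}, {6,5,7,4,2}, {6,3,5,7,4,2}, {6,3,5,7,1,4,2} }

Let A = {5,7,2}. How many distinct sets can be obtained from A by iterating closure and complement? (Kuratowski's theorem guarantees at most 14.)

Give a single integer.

X∖A={6,3,1,4}, int(X∖A)={6,3}, hence cl(A)={5,7,1,4,2}
Orbit (k=closure, c=complement):
  1. A     = {5,7,2}
  2. kA    = {5,7,1,4,2}
  3. cA    = {6,3,1,4}
  4. ckA   = {6,3}
  5. kcA   = {6,3,1,4,2}
  6. kckA  = {6,3,1}
  7. ckcA  = {5,7}
  8. ckckA = {5,7,4,2}
(closed under both — stop)

8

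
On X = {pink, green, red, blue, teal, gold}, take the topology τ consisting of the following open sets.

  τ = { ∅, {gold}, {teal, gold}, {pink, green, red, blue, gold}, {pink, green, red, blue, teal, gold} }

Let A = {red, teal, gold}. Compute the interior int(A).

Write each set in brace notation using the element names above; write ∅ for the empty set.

open subsets of A: ∅, {gold}, {teal, gold}; so int(A) = {teal, gold}

{teal, gold}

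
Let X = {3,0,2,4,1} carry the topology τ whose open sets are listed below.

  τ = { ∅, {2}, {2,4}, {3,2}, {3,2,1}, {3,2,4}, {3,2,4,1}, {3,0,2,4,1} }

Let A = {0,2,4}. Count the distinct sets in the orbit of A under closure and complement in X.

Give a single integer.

X∖A={3,1}, int(X∖A)=∅, hence cl(A)={3,0,2,4,1}
Orbit (k=closure, c=complement):
  1. A     = {0,2,4}
  2. kA    = {3,0,2,4,1}
  3. cA    = {3,1}
  4. ckA   = ∅
  5. kcA   = {3,0,1}
  6. ckcA  = {2,4}
(closed under both — stop)

6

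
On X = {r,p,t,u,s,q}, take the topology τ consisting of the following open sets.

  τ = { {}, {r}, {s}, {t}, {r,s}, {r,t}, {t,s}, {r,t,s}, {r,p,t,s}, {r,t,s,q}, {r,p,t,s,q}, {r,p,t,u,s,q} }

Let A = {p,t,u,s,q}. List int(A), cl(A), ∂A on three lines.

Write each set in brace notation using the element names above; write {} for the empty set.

int(A) = {t,s}
cl(A)  = {p,t,u,s,q}
∂A     = {p,u,q}

open subsets of A: {}, {t}, {s}, {t,s}; so int(A) = {t,s}
closure: X∖int(X∖A) = X∖{r} = {p,t,u,s,q}
∂A = {p,t,u,s,q} minus {t,s} = {p,u,q}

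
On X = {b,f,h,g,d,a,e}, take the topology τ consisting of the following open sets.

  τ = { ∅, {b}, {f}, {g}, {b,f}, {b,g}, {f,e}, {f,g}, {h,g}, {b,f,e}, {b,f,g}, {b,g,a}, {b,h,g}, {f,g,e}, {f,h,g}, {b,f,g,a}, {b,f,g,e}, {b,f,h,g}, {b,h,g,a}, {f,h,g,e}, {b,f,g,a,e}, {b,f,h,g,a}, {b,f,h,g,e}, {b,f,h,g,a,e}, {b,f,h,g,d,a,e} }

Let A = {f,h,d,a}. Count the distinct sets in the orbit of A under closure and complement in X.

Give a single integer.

complement {b,g,e}; its interior {b,g}; cl(A) = X∖{b,g} = {f,h,d,a,e}
With k = closure, c = complement:
  1. A     = {f,h,d,a}
  2. kA    = {f,h,d,a,e}
  3. cA    = {b,g,e}
  4. ckA   = {b,g}
  5. kcA   = {b,h,g,d,a,e}
  6. kckA  = {b,h,g,d,a}
  7. ckcA  = {f}
  8. ckckA = {f,e}
  9. kckcA = {f,d,e}
  10. ckckcA = {b,h,g,a}
k, c of each give nothing new

10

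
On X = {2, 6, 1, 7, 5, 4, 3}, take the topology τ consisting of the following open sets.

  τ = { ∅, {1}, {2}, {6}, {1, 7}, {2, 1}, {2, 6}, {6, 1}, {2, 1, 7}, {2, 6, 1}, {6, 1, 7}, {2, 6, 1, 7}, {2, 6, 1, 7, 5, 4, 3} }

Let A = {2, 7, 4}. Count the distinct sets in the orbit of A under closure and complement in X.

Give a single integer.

closure: X∖int(X∖A) = X∖{6, 1} = {2, 7, 5, 4, 3}
Let k=closure and c=complement:
  1. A     = {2, 7, 4}
  2. kA    = {2, 7, 5, 4, 3}
  3. cA    = {6, 1, 5, 3}
  4. ckA   = {6, 1}
  5. kcA   = {6, 1, 7, 5, 4, 3}
  6. ckcA  = {2}
  7. kckcA = {2, 5, 4, 3}
  8. ckckcA = {6, 1, 7}
— saturated at 8

8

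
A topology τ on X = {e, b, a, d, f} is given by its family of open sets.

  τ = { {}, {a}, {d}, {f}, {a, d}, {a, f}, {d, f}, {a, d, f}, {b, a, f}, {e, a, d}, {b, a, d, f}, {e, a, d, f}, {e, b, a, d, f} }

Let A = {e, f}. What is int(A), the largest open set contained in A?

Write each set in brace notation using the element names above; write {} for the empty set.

{f}

U open, U⊆A: {}, {f}. int(A) = ⋃ = {f}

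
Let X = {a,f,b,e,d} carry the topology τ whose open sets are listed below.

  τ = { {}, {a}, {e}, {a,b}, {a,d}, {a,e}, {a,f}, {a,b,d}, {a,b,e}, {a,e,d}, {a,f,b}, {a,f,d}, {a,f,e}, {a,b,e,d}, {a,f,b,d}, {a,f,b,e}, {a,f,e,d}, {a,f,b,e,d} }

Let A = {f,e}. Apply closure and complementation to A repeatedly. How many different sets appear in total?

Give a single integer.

4

closure: X∖int(X∖A) = X∖{a,b,d} = {f,e}
Let k=closure and c=complement:
  1. A     = {f,e}
  2. cA    = {a,b,d}
  3. kcA   = {a,f,b,d}
  4. ckcA  = {e}
— saturated at 4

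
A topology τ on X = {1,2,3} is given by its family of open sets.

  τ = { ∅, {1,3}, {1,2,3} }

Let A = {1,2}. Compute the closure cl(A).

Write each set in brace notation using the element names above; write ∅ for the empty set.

{1,2,3}

X∖A={3}, int(X∖A)=∅, hence cl(A)={1,2,3}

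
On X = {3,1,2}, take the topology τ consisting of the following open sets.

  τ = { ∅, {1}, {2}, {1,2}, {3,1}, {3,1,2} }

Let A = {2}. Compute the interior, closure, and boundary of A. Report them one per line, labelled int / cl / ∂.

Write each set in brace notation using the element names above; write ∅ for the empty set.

int(A) = {2}
cl(A)  = {2}
∂A     = ∅

U open, U⊆A: ∅, {2}. int(A) = ⋃ = {2}
X∖A={3,1}, int(X∖A)={3,1}, hence cl(A)={2}
∂A: remove int from cl → ∅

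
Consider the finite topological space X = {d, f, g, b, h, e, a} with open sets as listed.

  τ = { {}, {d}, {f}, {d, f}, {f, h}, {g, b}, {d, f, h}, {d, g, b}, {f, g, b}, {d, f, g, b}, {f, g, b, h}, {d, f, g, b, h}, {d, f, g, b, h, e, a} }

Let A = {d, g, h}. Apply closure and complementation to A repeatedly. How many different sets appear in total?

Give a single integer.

12

complement {f, b, e, a}; its interior {f}; cl(A) = X∖{f} = {d, g, b, h, e, a}
With k = closure, c = complement:
  1. A     = {d, g, h}
  2. kA    = {d, g, b, h, e, a}
  3. cA    = {f, b, e, a}
  4. ckA   = {f}
  5. kcA   = {f, g, b, h, e, a}
  6. kckA  = {f, h, e, a}
  7. ckcA  = {d}
  8. ckckA = {d, g, b}
  9. kckcA = {d, e, a}
  10. kckckA = {d, g, b, e, a}
  11. ckckcA = {f, g, b, h}
  12. ckckckA = {f, h}
k, c of each give nothing new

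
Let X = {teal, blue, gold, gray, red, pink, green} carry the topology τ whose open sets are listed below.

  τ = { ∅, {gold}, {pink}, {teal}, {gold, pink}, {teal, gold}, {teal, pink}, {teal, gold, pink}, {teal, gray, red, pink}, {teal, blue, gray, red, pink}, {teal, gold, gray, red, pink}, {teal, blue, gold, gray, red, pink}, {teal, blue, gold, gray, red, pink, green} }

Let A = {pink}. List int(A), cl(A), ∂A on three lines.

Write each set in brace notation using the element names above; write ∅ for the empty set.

int(A) = {pink}
cl(A)  = {blue, gray, red, pink, green}
∂A     = {blue, gray, red, green}

interior: largest open inside A is {pink} (from ∅, {pink})
cl via duality: int({teal, blue, gold, gray, red, green}) = {teal, gold}, so X∖{teal, gold} = {blue, gray, red, pink, green}
cl∖int = {blue, gray, red, green}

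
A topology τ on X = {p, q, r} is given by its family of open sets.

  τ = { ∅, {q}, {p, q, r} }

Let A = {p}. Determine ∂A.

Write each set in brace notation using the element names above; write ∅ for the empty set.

{p, r}

U open, U⊆A: ∅. int(A) = ⋃ = ∅
X∖A={q, r}, int(X∖A)={q}, hence cl(A)={p, r}
∂A: remove int from cl → {p, r}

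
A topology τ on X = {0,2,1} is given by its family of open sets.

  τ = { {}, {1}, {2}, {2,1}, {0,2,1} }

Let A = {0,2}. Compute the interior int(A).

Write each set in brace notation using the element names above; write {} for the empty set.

U open, U⊆A: {}, {2}. int(A) = ⋃ = {2}

{2}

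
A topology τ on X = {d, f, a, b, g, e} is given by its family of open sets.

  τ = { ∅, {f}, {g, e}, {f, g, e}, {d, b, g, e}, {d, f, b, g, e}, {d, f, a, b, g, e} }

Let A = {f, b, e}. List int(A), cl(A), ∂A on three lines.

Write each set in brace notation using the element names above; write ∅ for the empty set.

interior: largest open inside A is {f} (from ∅, {f})
cl via duality: int({d, a, g}) = ∅, so X∖∅ = {d, f, a, b, g, e}
cl∖int = {d, a, b, g, e}

int(A) = {f}
cl(A)  = {d, f, a, b, g, e}
∂A     = {d, a, b, g, e}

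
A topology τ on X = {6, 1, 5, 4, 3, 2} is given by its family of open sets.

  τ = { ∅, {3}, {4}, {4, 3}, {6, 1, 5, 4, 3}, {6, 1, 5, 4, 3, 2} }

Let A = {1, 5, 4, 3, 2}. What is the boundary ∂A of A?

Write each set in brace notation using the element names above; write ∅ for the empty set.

interior: largest open inside A is {4, 3} (from ∅, {4}, {3}, {4, 3})
cl via duality: int({6}) = ∅, so X∖∅ = {6, 1, 5, 4, 3, 2}
cl∖int = {6, 1, 5, 2}

{6, 1, 5, 2}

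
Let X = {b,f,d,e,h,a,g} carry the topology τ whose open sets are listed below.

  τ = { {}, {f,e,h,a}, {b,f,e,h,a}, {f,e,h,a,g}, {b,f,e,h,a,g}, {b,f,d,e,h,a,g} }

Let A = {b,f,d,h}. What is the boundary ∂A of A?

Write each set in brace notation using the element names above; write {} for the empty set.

interior: largest open inside A is {} (from {})
cl via duality: int({e,a,g}) = {}, so X∖{} = {b,f,d,e,h,a,g}
cl∖int = {b,f,d,e,h,a,g}

{b,f,d,e,h,a,g}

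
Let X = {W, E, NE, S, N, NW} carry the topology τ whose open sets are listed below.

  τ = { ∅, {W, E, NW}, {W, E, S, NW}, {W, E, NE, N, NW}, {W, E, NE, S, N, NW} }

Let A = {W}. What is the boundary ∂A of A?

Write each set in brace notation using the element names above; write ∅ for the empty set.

{W, E, NE, S, N, NW}

opens ⊆ A: ∅; union → int = ∅
complement {E, NE, S, N, NW}; its interior ∅; cl(A) = X∖∅ = {W, E, NE, S, N, NW}
boundary = {W, E, NE, S, N, NW} ∖ ∅ = {W, E, NE, S, N, NW}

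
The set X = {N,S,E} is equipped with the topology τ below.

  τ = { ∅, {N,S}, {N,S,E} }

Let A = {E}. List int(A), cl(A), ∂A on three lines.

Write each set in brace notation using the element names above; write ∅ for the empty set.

U open, U⊆A: ∅. int(A) = ⋃ = ∅
X∖A={N,S}, int(X∖A)={N,S}, hence cl(A)={E}
∂A: remove int from cl → {E}

int(A) = ∅
cl(A)  = {E}
∂A     = {E}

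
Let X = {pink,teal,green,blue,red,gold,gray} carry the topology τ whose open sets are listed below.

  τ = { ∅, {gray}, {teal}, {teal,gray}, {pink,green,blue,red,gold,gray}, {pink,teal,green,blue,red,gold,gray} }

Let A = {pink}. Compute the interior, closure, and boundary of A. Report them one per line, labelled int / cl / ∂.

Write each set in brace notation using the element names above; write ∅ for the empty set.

U open, U⊆A: ∅. int(A) = ⋃ = ∅
X∖A={teal,green,blue,red,gold,gray}, int(X∖A)={teal,gray}, hence cl(A)={pink,green,blue,red,gold}
∂A: remove int from cl → {pink,green,blue,red,gold}

int(A) = ∅
cl(A)  = {pink,green,blue,red,gold}
∂A     = {pink,green,blue,red,gold}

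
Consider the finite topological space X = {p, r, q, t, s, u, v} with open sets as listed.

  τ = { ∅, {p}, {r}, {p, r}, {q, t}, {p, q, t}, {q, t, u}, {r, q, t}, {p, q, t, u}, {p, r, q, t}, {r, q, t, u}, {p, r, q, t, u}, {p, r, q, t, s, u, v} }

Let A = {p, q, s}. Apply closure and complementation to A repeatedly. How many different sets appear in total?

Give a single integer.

cl via duality: int({r, t, u, v}) = {r}, so X∖{r} = {p, q, t, s, u, v}
Write k for closure, c for complement:
  1. A     = {p, q, s}
  2. kA    = {p, q, t, s, u, v}
  3. cA    = {r, t, u, v}
  4. ckA   = {r}
  5. kcA   = {r, q, t, s, u, v}
  6. kckA  = {r, s, v}
  7. ckcA  = {p}
  8. ckckA = {p, q, t, u}
  9. kckcA = {p, s, v}
  10. ckckcA = {r, q, t, u}
applying k or c yields no new set

10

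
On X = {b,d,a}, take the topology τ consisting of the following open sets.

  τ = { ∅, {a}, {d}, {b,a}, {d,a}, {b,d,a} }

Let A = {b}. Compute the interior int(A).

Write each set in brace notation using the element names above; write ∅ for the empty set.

interior: largest open inside A is ∅ (from ∅)

∅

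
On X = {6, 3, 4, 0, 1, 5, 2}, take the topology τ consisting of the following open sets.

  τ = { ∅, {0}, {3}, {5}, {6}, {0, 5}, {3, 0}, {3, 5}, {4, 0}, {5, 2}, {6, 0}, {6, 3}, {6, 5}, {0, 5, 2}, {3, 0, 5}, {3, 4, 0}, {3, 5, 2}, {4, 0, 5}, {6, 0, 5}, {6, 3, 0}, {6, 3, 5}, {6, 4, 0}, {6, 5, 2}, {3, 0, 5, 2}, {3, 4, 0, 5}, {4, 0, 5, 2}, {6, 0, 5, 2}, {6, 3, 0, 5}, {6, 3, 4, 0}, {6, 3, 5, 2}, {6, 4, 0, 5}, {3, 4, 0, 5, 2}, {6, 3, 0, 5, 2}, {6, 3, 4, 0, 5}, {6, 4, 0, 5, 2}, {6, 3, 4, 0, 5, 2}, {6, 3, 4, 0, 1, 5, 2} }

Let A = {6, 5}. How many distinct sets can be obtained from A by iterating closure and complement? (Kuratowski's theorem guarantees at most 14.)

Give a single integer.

closure: X∖int(X∖A) = X∖{3, 4, 0} = {6, 1, 5, 2}
Let k=closure and c=complement:
  1. A     = {6, 5}
  2. kA    = {6, 1, 5, 2}
  3. cA    = {3, 4, 0, 1, 2}
  4. ckA   = {3, 4, 0}
  5. kckA  = {3, 4, 0, 1}
  6. ckckA = {6, 5, 2}
— saturated at 6

6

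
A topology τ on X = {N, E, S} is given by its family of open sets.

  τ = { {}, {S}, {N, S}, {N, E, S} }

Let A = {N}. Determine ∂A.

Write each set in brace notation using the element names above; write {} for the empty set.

{N, E}

opens ⊆ A: {}; union → int = {}
complement {E, S}; its interior {S}; cl(A) = X∖{S} = {N, E}
boundary = {N, E} ∖ {} = {N, E}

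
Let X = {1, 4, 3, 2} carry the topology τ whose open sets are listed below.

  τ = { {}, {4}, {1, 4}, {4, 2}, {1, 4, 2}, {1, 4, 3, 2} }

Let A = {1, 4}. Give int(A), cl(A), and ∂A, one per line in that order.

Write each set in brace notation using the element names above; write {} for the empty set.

U open, U⊆A: {}, {4}, {1, 4}. int(A) = ⋃ = {1, 4}
X∖A={3, 2}, int(X∖A)={}, hence cl(A)={1, 4, 3, 2}
∂A: remove int from cl → {3, 2}

int(A) = {1, 4}
cl(A)  = {1, 4, 3, 2}
∂A     = {3, 2}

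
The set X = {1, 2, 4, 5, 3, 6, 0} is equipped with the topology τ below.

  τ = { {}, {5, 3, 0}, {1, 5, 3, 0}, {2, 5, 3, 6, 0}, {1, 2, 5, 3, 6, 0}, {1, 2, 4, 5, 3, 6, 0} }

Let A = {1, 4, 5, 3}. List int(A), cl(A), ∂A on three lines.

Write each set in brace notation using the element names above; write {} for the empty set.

U open, U⊆A: {}. int(A) = ⋃ = {}
X∖A={2, 6, 0}, int(X∖A)={}, hence cl(A)={1, 2, 4, 5, 3, 6, 0}
∂A: remove int from cl → {1, 2, 4, 5, 3, 6, 0}

int(A) = {}
cl(A)  = {1, 2, 4, 5, 3, 6, 0}
∂A     = {1, 2, 4, 5, 3, 6, 0}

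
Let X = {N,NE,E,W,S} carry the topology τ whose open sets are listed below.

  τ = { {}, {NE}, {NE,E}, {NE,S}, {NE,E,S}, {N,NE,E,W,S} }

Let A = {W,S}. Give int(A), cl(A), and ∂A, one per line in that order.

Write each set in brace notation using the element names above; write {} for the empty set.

int(A) = {}
cl(A)  = {N,W,S}
∂A     = {N,W,S}

open subsets of A: {}; so int(A) = {}
closure: X∖int(X∖A) = X∖{NE,E} = {N,W,S}
∂A = {N,W,S} minus {} = {N,W,S}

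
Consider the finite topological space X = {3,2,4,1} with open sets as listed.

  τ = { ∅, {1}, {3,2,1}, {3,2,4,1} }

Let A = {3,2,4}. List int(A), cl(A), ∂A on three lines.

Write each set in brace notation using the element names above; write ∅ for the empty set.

int(A) = ∅
cl(A)  = {3,2,4}
∂A     = {3,2,4}

opens ⊆ A: ∅; union → int = ∅
complement {1}; its interior {1}; cl(A) = X∖{1} = {3,2,4}
boundary = {3,2,4} ∖ ∅ = {3,2,4}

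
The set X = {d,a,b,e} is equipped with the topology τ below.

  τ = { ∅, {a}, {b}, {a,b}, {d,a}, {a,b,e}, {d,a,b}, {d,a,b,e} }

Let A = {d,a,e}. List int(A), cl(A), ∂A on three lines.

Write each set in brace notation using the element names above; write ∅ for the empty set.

opens ⊆ A: ∅, {a}, {d,a}; union → int = {d,a}
complement {b}; its interior {b}; cl(A) = X∖{b} = {d,a,e}
boundary = {d,a,e} ∖ {d,a} = {e}

int(A) = {d,a}
cl(A)  = {d,a,e}
∂A     = {e}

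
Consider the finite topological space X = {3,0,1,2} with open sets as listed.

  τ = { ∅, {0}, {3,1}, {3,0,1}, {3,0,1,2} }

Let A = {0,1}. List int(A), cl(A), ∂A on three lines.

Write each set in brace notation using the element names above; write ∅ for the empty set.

interior: largest open inside A is {0} (from ∅, {0})
cl via duality: int({3,2}) = ∅, so X∖∅ = {3,0,1,2}
cl∖int = {3,1,2}

int(A) = {0}
cl(A)  = {3,0,1,2}
∂A     = {3,1,2}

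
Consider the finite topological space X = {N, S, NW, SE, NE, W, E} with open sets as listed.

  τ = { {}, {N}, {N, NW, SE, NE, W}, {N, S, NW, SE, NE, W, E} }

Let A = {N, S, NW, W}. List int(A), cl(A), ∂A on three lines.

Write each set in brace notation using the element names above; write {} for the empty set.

opens ⊆ A: {}, {N}; union → int = {N}
complement {SE, NE, E}; its interior {}; cl(A) = X∖{} = {N, S, NW, SE, NE, W, E}
boundary = {N, S, NW, SE, NE, W, E} ∖ {N} = {S, NW, SE, NE, W, E}

int(A) = {N}
cl(A)  = {N, S, NW, SE, NE, W, E}
∂A     = {S, NW, SE, NE, W, E}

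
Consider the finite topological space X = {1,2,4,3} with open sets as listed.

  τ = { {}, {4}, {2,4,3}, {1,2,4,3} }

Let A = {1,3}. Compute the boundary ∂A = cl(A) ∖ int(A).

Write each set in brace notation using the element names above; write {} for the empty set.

{1,2,3}

opens ⊆ A: {}; union → int = {}
complement {2,4}; its interior {4}; cl(A) = X∖{4} = {1,2,3}
boundary = {1,2,3} ∖ {} = {1,2,3}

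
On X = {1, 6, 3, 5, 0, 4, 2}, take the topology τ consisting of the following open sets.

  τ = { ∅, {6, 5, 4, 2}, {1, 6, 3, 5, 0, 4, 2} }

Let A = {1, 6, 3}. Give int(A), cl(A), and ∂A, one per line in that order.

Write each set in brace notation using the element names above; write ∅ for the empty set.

interior: largest open inside A is ∅ (from ∅)
cl via duality: int({5, 0, 4, 2}) = ∅, so X∖∅ = {1, 6, 3, 5, 0, 4, 2}
cl∖int = {1, 6, 3, 5, 0, 4, 2}

int(A) = ∅
cl(A)  = {1, 6, 3, 5, 0, 4, 2}
∂A     = {1, 6, 3, 5, 0, 4, 2}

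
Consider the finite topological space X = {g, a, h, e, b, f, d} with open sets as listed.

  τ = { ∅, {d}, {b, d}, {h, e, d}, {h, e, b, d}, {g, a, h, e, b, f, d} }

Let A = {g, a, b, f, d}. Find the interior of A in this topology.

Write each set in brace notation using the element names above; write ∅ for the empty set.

opens ⊆ A: ∅, {d}, {b, d}; union → int = {b, d}

{b, d}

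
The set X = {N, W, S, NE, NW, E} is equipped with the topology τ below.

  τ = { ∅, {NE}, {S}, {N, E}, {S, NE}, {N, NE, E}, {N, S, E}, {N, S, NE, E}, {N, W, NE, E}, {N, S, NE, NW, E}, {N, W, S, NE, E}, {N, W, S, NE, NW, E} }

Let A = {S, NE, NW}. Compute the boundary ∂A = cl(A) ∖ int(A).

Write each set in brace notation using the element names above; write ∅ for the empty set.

open subsets of A: ∅, {S}, {NE}, {S, NE}; so int(A) = {S, NE}
closure: X∖int(X∖A) = X∖{N, E} = {W, S, NE, NW}
∂A = {W, S, NE, NW} minus {S, NE} = {W, NW}

{W, NW}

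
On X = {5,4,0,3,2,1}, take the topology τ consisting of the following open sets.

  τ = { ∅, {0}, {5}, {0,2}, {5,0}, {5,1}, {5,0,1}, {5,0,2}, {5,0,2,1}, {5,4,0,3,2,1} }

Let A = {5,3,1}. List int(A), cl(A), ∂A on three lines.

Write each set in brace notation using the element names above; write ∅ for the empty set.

int(A) = {5,1}
cl(A)  = {5,4,3,1}
∂A     = {4,3}

interior: largest open inside A is {5,1} (from ∅, {5}, {5,1})
cl via duality: int({4,0,2}) = {0,2}, so X∖{0,2} = {5,4,3,1}
cl∖int = {4,3}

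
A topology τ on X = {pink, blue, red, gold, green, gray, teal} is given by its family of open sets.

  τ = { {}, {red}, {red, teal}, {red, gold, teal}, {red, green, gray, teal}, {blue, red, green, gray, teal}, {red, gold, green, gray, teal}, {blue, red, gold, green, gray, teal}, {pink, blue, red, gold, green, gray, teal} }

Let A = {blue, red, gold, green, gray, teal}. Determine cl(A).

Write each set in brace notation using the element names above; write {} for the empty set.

{pink, blue, red, gold, green, gray, teal}

complement {pink}; its interior {}; cl(A) = X∖{} = {pink, blue, red, gold, green, gray, teal}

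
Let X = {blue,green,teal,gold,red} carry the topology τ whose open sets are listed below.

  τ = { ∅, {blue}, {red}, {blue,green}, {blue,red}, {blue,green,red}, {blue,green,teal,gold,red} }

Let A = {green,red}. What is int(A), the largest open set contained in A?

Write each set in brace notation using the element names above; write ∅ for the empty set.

U open, U⊆A: ∅, {red}. int(A) = ⋃ = {red}

{red}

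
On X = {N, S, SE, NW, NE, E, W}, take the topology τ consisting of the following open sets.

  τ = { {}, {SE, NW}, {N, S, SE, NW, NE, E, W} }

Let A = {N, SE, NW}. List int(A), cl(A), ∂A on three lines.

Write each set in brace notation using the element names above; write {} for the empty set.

int(A) = {SE, NW}
cl(A)  = {N, S, SE, NW, NE, E, W}
∂A     = {N, S, NE, E, W}

opens ⊆ A: {}, {SE, NW}; union → int = {SE, NW}
complement {S, NE, E, W}; its interior {}; cl(A) = X∖{} = {N, S, SE, NW, NE, E, W}
boundary = {N, S, SE, NW, NE, E, W} ∖ {SE, NW} = {N, S, NE, E, W}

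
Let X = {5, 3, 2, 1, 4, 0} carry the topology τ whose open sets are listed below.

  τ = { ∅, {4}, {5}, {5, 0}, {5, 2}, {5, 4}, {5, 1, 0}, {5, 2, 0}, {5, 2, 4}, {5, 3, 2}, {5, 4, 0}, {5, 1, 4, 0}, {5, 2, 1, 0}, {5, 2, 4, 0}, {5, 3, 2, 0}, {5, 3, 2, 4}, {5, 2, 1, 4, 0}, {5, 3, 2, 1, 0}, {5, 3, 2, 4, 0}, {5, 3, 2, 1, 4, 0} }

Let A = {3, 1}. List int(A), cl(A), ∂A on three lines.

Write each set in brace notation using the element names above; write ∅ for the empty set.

int(A) = ∅
cl(A)  = {3, 1}
∂A     = {3, 1}

U open, U⊆A: ∅. int(A) = ⋃ = ∅
X∖A={5, 2, 4, 0}, int(X∖A)={5, 2, 4, 0}, hence cl(A)={3, 1}
∂A: remove int from cl → {3, 1}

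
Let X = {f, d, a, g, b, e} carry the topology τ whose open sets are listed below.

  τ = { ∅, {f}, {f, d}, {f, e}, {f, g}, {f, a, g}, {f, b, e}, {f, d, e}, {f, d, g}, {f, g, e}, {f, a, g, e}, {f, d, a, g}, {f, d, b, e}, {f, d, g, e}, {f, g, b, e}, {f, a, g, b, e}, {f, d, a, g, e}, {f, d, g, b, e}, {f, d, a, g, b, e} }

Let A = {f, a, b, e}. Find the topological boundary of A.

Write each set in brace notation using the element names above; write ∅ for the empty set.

interior: largest open inside A is {f, b, e} (from ∅, {f}, {f, e}, {f, b, e})
cl via duality: int({d, g}) = ∅, so X∖∅ = {f, d, a, g, b, e}
cl∖int = {d, a, g}

{d, a, g}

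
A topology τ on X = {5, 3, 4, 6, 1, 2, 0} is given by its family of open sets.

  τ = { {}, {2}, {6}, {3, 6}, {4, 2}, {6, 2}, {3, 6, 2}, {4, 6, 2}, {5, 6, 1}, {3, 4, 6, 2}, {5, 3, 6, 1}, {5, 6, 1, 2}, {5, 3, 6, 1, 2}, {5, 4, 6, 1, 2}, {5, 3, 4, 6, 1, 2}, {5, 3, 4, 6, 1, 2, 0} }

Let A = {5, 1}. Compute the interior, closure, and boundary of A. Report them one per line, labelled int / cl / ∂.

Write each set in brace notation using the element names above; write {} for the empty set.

int(A) = {}
cl(A)  = {5, 1, 0}
∂A     = {5, 1, 0}

open subsets of A: {}; so int(A) = {}
closure: X∖int(X∖A) = X∖{3, 4, 6, 2} = {5, 1, 0}
∂A = {5, 1, 0} minus {} = {5, 1, 0}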